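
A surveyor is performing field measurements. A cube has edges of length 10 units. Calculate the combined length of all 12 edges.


Shape: cube
Side s = 10 units
A cube has 12 edges, all equal.
Formula: total edge length = 12 * s
Total = 12 * 10
Total = 120
120 units


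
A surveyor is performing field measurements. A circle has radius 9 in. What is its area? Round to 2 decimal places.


Shape: circle
Radius r = 9 in
Formula: A = pi * r^2
r^2 = 9^2 = 81
A = pi * 81
A = 254.47
254.47 in^2


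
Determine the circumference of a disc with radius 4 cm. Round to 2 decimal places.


Shape: circle
Radius r = 4 cm
Formula: C = 2 * pi * r
C = 2 * pi * 4
C = 8 * pi
C = 25.13
25.13 cm


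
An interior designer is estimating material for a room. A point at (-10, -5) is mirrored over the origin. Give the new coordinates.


Transformation: reflection
Original point: (-10, -5)
Rule for reflection through the origin: (x, y) -> (-x, -y)
Apply: (-10, -5) -> (10, 5)
(10, 5)


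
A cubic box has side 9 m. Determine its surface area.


Shape: cube
Side s = 9 m
A cube has 6 square faces.
Formula: SA = 6 * s^2
s^2 = 81
SA = 6 * 81
SA = 486
486 m^2


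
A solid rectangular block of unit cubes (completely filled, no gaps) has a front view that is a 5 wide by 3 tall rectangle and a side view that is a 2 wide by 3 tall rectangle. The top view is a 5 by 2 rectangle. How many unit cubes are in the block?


Orthographic views of a solid rectangular block:
Front view 5 x 3 -> length = 5, height = 3
Side view 2 x 3 -> width = 2, height = 3 (consistent)
Top view 5 x 2 -> confirms length = 5, width = 2
The block is 5 x 2 x 3.
Total unit cubes = 5 * 2 * 3 = 30
30 unit cubes


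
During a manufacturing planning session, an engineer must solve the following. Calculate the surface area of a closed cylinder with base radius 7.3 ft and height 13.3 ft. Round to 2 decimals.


Shape: closed cylinder
Radius r = 7.3 ft, Height h = 13.3 ft
Formula: SA = 2*pi*r^2 + 2*pi*r*h = 2*pi*r*(r + h)
r + h = 20.6
2 * r * (r + h) = 2 * 7.3 * 20.6 = 300.76
SA = 300.76 * pi
SA = 944.87
944.87 ft^2


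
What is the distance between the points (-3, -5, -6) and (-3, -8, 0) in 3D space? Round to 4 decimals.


3D distance between two points
P1 = (-3, -5, -6), P2 = (-3, -8, 0)
Formula: d = sqrt((x2-x1)^2 + (y2-y1)^2 + (z2-z1)^2)
dx = -3 - -3 = 0
dy = -8 - -5 = -3
dz = 0 - -6 = 6
dx^2 + dy^2 + dz^2 = 0 + 9 + 36 = 45
d = sqrt(45)
d = 6.7082
6.7082 units


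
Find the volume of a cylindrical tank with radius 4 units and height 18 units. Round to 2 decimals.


Shape: cylinder
Radius r = 4 units, Height h = 18 units
Formula: V = pi * r^2 * h
r^2 = 16
V = pi * 16 * 18
V = 288 * pi
V = 904.78
904.78 units^3


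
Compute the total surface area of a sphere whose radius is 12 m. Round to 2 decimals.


Shape: sphere
Radius r = 12 m
Formula: SA = 4 * pi * r^2
r^2 = 144
SA = 4 * pi * 144
SA = 576 * pi
SA = 1809.56
1809.56 m^2


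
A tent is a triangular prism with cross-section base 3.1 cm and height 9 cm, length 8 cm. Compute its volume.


Shape: triangular prism
Triangle base = 3.1 cm, triangle height = 9 cm, prism length L = 8 cm
Formula: V = (1/2 * b * h_tri) * L
Cross-section area = 0.5 * 3.1 * 9 = 13.95
V = 13.95 * 8
V = 111.6
111.6 cm^3


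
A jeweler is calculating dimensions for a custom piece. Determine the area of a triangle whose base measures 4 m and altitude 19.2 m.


Shape: triangle
Base b = 4 m, Height h = 19.2 m
Formula: A = (1/2) * b * h
A = 0.5 * 4 * 19.2
A = 0.5 * 76.8
A = 38.4
38.4 m^2


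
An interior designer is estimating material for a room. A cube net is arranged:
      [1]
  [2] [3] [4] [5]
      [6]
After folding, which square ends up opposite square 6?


Net: cross layout. Take square 3 as the base (bottom).
Fold the four squares in the horizontal row up around 3: 2 -> left, 4 -> right, 5 wraps to the top.
Fold 1 and 6 up from 3: 1 -> back, 6 -> front.
Opposite pairs are therefore: (1, 6), (2, 4), (3, 5).
Face 6 is opposite face 1.
face 1


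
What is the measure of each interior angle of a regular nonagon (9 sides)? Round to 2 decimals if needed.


Shape: regular nonagon (9 sides)
Formula: interior angle = (n - 2) * 180 / n
(n - 2) = 7
(n - 2) * 180 = 1260
angle = 1260 / 9
angle = 140
140 degrees


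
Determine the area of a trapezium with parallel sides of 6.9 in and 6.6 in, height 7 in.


Shape: trapezoid
Parallel sides a = 6.9 in, b = 6.6 in; Height h = 7 in
Formula: A = (a + b) * h / 2
a + b = 6.9 + 6.6 = 13.5
A = 13.5 * 7 / 2
A = 94.5 / 2
A = 47.25
47.25 in^2


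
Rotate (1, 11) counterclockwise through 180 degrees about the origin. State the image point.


Transformation: rotation about the origin
Original point: (1, 11)
Rule for 180 deg: (x, y) -> (-x, -y)
Apply: (1, 11) -> (-1, -11)
(-1, -11)


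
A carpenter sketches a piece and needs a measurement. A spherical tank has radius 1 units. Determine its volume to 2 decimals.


Shape: sphere
Radius r = 1 units
Formula: V = (4/3) * pi * r^3
r^3 = 1
(4/3) * 1 = 1.333333
V = 1.333333 * pi
V = 4.19
4.19 units^3


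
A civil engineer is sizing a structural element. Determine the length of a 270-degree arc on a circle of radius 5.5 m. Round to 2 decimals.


Shape: circular arc
Radius r = 5.5 m, Angle = 270 degrees
Formula: L = (angle/360) * 2 * pi * r
2 * pi * r = 11 * pi
L = (270/360) * 11 * pi
L = 8.25 * pi
L = 25.92
25.92 m


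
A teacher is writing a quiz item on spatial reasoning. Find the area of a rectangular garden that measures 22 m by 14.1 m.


Shape: rectangle
Length l = 22 m, Width w = 14.1 m
Formula: A = l * w
A = 22 * 14.1
A = 310.2
310.2 m^2


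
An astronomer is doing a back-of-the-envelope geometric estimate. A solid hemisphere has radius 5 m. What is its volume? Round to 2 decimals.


Shape: hemisphere (half of a sphere)
Radius r = 5 m
Formula: V = (1/2) * (4/3) * pi * r^3 = (2/3) * pi * r^3
r^3 = 125
(2/3) * 125 = 83.333333
V = 83.333333 * pi
V = 261.8
261.8 m^3


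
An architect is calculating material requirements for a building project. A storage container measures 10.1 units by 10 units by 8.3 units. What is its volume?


Shape: rectangular prism
l = 10.1 units, w = 10 units, h = 8.3 units
Formula: V = l * w * h
V = 10.1 * 10 * 8.3
V = 101 * 8.3
V = 838.3
838.3 units^3


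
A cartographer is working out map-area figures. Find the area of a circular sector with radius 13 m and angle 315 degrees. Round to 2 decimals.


Shape: circular sector
Radius r = 13 m, Angle = 315 degrees
Formula: A = (angle/360) * pi * r^2
r^2 = 169
Fraction of circle = 315/360
A = (315/360) * pi * 169
A = 147.875 * pi
A = 464.56
464.56 m^2


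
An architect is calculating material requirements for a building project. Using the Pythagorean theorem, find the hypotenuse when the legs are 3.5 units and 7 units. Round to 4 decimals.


Shape: right triangle
Legs a = 3.5 units, b = 7 units
Formula: c = sqrt(a^2 + b^2)
a^2 = 12.25, b^2 = 49
a^2 + b^2 = 61.25
c = sqrt(61.25)
c = 7.8262
7.8262 units


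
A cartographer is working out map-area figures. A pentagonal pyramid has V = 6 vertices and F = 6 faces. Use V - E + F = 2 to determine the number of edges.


Polyhedron: pentagonal pyramid
Euler's formula for convex polyhedra: V - E + F = 2
Given: V = 6 vertices and F = 6 faces
Solve for E:
E = V + F - 2 = 6 + 6 - 2 = 10
10 edges


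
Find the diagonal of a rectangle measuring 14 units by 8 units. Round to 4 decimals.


Shape: rectangle (diagonal via Pythagoras)
Sides: 14 units and 8 units
Formula: d = sqrt(l^2 + w^2)
l^2 = 196, w^2 = 64
l^2 + w^2 = 260
d = sqrt(260)
d = 16.1245
16.1245 units


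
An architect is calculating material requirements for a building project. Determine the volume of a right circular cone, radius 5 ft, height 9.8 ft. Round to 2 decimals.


Shape: cone
Radius r = 5 ft, Height h = 9.8 ft
Formula: V = (1/3) * pi * r^2 * h
r^2 = 25
pi * r^2 * h = pi * 25 * 9.8 = 245 * pi
V = 245 * pi / 3
V = 256.56
256.56 ft^3


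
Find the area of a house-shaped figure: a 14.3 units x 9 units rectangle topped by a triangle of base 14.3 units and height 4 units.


Composite shape: rectangle + triangle
Rectangle area = 14.3 * 9 = 128.7
Triangle area = 0.5 * 14.3 * 4 = 28.6
Total = 128.7 + 28.6
Total = 157.3
157.3 units^2


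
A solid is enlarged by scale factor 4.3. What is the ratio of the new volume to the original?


Linear scale factor k = 4.3
Rule: under a linear scaling by k, volumes scale by k^3.
k^3 = 4.3 * 4.3 * 4.3
k^3 = 18.49 * 4.3
k^3 = 79.507
Volume scales by a factor of 79.507.
79.507 (dimensionless)


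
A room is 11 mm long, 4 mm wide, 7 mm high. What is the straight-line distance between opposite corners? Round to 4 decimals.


Shape: rectangular box (space diagonal)
l = 11 mm, w = 4 mm, h = 7 mm
Visualize: the diagonal of the base, then a right triangle with that diagonal and the height.
Formula: d = sqrt(l^2 + w^2 + h^2)
l^2 + w^2 + h^2 = 121 + 16 + 49 = 186
d = sqrt(186)
d = 13.6382
13.6382 mm


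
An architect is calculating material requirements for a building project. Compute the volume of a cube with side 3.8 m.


Shape: cube
Side s = 3.8 m
Formula: V = s^3
V = 3.8 * 3.8 * 3.8
V = 14.44 * 3.8
V = 54.872
54.872 m^3


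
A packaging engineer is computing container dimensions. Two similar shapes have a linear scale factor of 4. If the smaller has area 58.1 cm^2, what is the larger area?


Linear scale factor k = 4
Original area = 58.1 cm^2
Rule: under a linear scaling by k, areas scale by k^2.
k^2 = 4^2 = 16
New area = 58.1 * 16
New area = 929.6
929.6 cm^2


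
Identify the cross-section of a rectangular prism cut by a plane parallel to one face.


Solid: rectangular prism
Cutting plane: parallel to one face
Visualize the intersection of the plane with the solid's surface.
The boundary of the cut region is a rectangle.
rectangle


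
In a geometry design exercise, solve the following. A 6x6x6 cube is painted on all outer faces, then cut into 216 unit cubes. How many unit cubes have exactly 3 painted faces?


Large cube: 6 x 6 x 6, cut into unit cubes.
Cubes with 3 painted faces are at the corners. A cube always has 8 corners.
Count = 8
8 unit cubes


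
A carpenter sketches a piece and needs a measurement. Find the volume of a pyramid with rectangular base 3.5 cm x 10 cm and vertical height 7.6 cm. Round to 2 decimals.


Shape: rectangular pyramid
Base: 3.5 cm x 10 cm, Height h = 7.6 cm
Formula: V = (1/3) * base_area * h
base_area = 3.5 * 10 = 35
base_area * h = 35 * 7.6 = 266
V = 266 / 3
V = 88.67
88.67 cm^3


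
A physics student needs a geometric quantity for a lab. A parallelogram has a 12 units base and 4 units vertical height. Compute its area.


Shape: parallelogram
Base b = 12 units, Height h = 4 units
Formula: A = b * h
A = 12 * 4
A = 48
48 units^2


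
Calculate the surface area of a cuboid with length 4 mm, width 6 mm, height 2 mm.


Shape: rectangular prism
l = 4 mm, w = 6 mm, h = 2 mm
Formula: SA = 2(lw + lh + wh)
lw = 24, lh = 8, wh = 12
lw + lh + wh = 44
SA = 2 * 44
SA = 88
88 mm^2


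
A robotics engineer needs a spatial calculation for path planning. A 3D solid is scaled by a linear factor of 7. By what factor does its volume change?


Linear scale factor k = 7
Rule: under a linear scaling by k, volumes scale by k^3.
k^3 = 7 * 7 * 7
k^3 = 49 * 7
k^3 = 343
Volume scales by a factor of 343.
343 (dimensionless)


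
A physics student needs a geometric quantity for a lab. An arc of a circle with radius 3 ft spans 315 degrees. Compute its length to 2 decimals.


Shape: circular arc
Radius r = 3 ft, Angle = 315 degrees
Formula: L = (angle/360) * 2 * pi * r
2 * pi * r = 6 * pi
L = (315/360) * 6 * pi
L = 5.25 * pi
L = 16.49
16.49 ft


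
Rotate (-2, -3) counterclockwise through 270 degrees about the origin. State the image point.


Transformation: rotation about the origin
Original point: (-2, -3)
Rule for 270 deg counterclockwise: (x, y) -> (y, -x)
Apply: (-2, -3) -> (-3, 2)
(-3, 2)


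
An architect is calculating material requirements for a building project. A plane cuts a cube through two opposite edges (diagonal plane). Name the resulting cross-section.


Solid: cube
Cutting plane: through two opposite edges (diagonal plane)
Visualize the intersection of the plane with the solid's surface.
The boundary of the cut region is a rectangle.
rectangle


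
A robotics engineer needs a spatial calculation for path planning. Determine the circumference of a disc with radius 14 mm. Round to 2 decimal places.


Shape: circle
Radius r = 14 mm
Formula: C = 2 * pi * r
C = 2 * pi * 14
C = 28 * pi
C = 87.96
87.96 mm


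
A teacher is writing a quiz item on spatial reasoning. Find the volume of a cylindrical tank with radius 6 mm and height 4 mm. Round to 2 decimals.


Shape: cylinder
Radius r = 6 mm, Height h = 4 mm
Formula: V = pi * r^2 * h
r^2 = 36
V = pi * 36 * 4
V = 144 * pi
V = 452.39
452.39 mm^3


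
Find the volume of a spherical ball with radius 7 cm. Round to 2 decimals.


Shape: sphere
Radius r = 7 cm
Formula: V = (4/3) * pi * r^3
r^3 = 343
(4/3) * 343 = 457.333333
V = 457.333333 * pi
V = 1436.76
1436.76 cm^3


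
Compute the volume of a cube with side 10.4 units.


Shape: cube
Side s = 10.4 units
Formula: V = s^3
V = 10.4 * 10.4 * 10.4
V = 108.16 * 10.4
V = 1124.864
1124.864 units^3


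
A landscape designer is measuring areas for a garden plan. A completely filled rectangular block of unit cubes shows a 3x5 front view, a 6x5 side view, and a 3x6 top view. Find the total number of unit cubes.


Orthographic views of a solid rectangular block:
Front view 3 x 5 -> length = 3, height = 5
Side view 6 x 5 -> width = 6, height = 5 (consistent)
Top view 3 x 6 -> confirms length = 3, width = 6
The block is 3 x 6 x 5.
Total unit cubes = 3 * 6 * 5 = 90
90 unit cubes


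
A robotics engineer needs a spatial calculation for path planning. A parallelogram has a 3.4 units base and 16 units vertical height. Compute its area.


Shape: parallelogram
Base b = 3.4 units, Height h = 16 units
Formula: A = b * h
A = 3.4 * 16
A = 54.4
54.4 units^2


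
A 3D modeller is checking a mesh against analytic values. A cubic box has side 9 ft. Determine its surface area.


Shape: cube
Side s = 9 ft
A cube has 6 square faces.
Formula: SA = 6 * s^2
s^2 = 81
SA = 6 * 81
SA = 486
486 ft^2


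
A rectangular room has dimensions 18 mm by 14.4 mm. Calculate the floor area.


Shape: rectangle
Length l = 18 mm, Width w = 14.4 mm
Formula: A = l * w
A = 18 * 14.4
A = 259.2
259.2 mm^2


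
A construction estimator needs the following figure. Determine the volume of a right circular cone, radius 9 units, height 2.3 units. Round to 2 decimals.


Shape: cone
Radius r = 9 units, Height h = 2.3 units
Formula: V = (1/3) * pi * r^2 * h
r^2 = 81
pi * r^2 * h = pi * 81 * 2.3 = 186.3 * pi
V = 186.3 * pi / 3
V = 195.09
195.09 units^3


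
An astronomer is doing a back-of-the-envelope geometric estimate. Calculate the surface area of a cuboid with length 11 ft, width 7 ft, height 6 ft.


Shape: rectangular prism
l = 11 ft, w = 7 ft, h = 6 ft
Formula: SA = 2(lw + lh + wh)
lw = 77, lh = 66, wh = 42
lw + lh + wh = 185
SA = 2 * 185
SA = 370
370 ft^2


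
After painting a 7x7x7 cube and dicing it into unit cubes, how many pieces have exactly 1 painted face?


Large cube: 7 x 7 x 7, cut into unit cubes.
n = 7, so n - 2 = 5
Cubes with 1 painted face lie in the interior of each face.
A cube has 6 faces; each contributes (n - 2)^2 = 25 such cubes.
Count = 6 * 25 = 150
150 unit cubes


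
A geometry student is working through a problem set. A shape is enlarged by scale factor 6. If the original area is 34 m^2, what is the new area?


Linear scale factor k = 6
Original area = 34 m^2
Rule: under a linear scaling by k, areas scale by k^2.
k^2 = 6^2 = 36
New area = 34 * 36
New area = 1224
1224 m^2


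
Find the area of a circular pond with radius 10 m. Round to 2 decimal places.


Shape: circle
Radius r = 10 m
Formula: A = pi * r^2
r^2 = 10^2 = 100
A = pi * 100
A = 314.16
314.16 m^2


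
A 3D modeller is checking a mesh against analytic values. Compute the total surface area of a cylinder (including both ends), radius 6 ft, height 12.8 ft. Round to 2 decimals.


Shape: closed cylinder
Radius r = 6 ft, Height h = 12.8 ft
Formula: SA = 2*pi*r^2 + 2*pi*r*h = 2*pi*r*(r + h)
r + h = 18.8
2 * r * (r + h) = 2 * 6 * 18.8 = 225.6
SA = 225.6 * pi
SA = 708.74
708.74 ft^2


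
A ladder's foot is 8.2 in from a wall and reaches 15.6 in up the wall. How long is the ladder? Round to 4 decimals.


Shape: right triangle
Legs a = 8.2 in, b = 15.6 in
Formula: c = sqrt(a^2 + b^2)
a^2 = 67.24, b^2 = 243.36
a^2 + b^2 = 310.6
c = sqrt(310.6)
c = 17.6238
17.6238 in


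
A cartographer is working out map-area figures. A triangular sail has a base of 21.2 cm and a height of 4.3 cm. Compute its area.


Shape: triangle
Base b = 21.2 cm, Height h = 4.3 cm
Formula: A = (1/2) * b * h
A = 0.5 * 21.2 * 4.3
A = 0.5 * 91.16
A = 45.58
45.58 cm^2


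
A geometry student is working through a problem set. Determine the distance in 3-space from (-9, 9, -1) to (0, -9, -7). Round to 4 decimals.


3D distance between two points
P1 = (-9, 9, -1), P2 = (0, -9, -7)
Formula: d = sqrt((x2-x1)^2 + (y2-y1)^2 + (z2-z1)^2)
dx = 0 - -9 = 9
dy = -9 - 9 = -18
dz = -7 - -1 = -6
dx^2 + dy^2 + dz^2 = 81 + 324 + 36 = 441
d = sqrt(441)
d = 21.0
21 units


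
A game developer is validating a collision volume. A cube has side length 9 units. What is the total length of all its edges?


Shape: cube
Side s = 9 units
A cube has 12 edges, all equal.
Formula: total edge length = 12 * s
Total = 12 * 9
Total = 108
108 units


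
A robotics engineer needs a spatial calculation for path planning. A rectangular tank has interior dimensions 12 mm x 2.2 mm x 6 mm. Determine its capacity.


Shape: rectangular prism
l = 12 mm, w = 2.2 mm, h = 6 mm
Formula: V = l * w * h
V = 12 * 2.2 * 6
V = 26.4 * 6
V = 158.4
158.4 mm^3


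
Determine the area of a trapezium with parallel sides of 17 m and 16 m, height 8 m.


Shape: trapezoid
Parallel sides a = 17 m, b = 16 m; Height h = 8 m
Formula: A = (a + b) * h / 2
a + b = 17 + 16 = 33
A = 33 * 8 / 2
A = 264 / 2
A = 132
132 m^2


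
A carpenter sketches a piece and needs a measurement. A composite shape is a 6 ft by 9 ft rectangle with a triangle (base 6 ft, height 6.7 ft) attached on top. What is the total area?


Composite shape: rectangle + triangle
Rectangle area = 6 * 9 = 54
Triangle area = 0.5 * 6 * 6.7 = 20.1
Total = 54 + 20.1
Total = 74.1
74.1 ft^2


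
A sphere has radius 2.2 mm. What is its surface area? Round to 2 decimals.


Shape: sphere
Radius r = 2.2 mm
Formula: SA = 4 * pi * r^2
r^2 = 4.84
SA = 4 * pi * 4.84
SA = 19.36 * pi
SA = 60.82
60.82 mm^2


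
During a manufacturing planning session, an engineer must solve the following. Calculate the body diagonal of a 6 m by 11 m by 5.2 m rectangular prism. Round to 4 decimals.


Shape: rectangular box (space diagonal)
l = 6 m, w = 11 m, h = 5.2 m
Visualize: the diagonal of the base, then a right triangle with that diagonal and the height.
Formula: d = sqrt(l^2 + w^2 + h^2)
l^2 + w^2 + h^2 = 36 + 121 + 27.04 = 184.04
d = sqrt(184.04)
d = 13.5661
13.5661 m


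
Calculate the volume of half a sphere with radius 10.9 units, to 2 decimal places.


Shape: hemisphere (half of a sphere)
Radius r = 10.9 units
Formula: V = (1/2) * (4/3) * pi * r^3 = (2/3) * pi * r^3
r^3 = 1295.029
(2/3) * 1295.029 = 863.352667
V = 863.352667 * pi
V = 2712.3
2712.3 units^3


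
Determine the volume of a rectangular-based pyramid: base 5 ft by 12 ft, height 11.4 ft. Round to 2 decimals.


Shape: rectangular pyramid
Base: 5 ft x 12 ft, Height h = 11.4 ft
Formula: V = (1/3) * base_area * h
base_area = 5 * 12 = 60
base_area * h = 60 * 11.4 = 684
V = 684 / 3
V = 228
228 ft^3


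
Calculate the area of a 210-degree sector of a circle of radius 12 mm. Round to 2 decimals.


Shape: circular sector
Radius r = 12 mm, Angle = 210 degrees
Formula: A = (angle/360) * pi * r^2
r^2 = 144
Fraction of circle = 210/360
A = (210/360) * pi * 144
A = 84 * pi
A = 263.89
263.89 mm^2


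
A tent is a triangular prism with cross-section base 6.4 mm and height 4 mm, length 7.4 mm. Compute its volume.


Shape: triangular prism
Triangle base = 6.4 mm, triangle height = 4 mm, prism length L = 7.4 mm
Formula: V = (1/2 * b * h_tri) * L
Cross-section area = 0.5 * 6.4 * 4 = 12.8
V = 12.8 * 7.4
V = 94.72
94.72 mm^3


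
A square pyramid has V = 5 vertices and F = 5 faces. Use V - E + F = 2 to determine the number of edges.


Polyhedron: square pyramid
Euler's formula for convex polyhedra: V - E + F = 2
Given: V = 5 vertices and F = 5 faces
Solve for E:
E = V + F - 2 = 5 + 5 - 2 = 8
8 edges


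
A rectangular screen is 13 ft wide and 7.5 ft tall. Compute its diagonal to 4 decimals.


Shape: rectangle (diagonal via Pythagoras)
Sides: 13 ft and 7.5 ft
Formula: d = sqrt(l^2 + w^2)
l^2 = 169, w^2 = 56.25
l^2 + w^2 = 225.25
d = sqrt(225.25)
d = 15.0083
15.0083 ft


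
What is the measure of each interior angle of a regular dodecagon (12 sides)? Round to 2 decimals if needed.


Shape: regular dodecagon (12 sides)
Formula: interior angle = (n - 2) * 180 / n
(n - 2) = 10
(n - 2) * 180 = 1800
angle = 1800 / 12
angle = 150
150 degrees


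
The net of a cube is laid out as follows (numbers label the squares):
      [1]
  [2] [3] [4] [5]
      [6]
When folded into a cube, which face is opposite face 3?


Net: cross layout. Take square 3 as the base (bottom).
Fold the four squares in the horizontal row up around 3: 2 -> left, 4 -> right, 5 wraps to the top.
Fold 1 and 6 up from 3: 1 -> back, 6 -> front.
Opposite pairs are therefore: (1, 6), (2, 4), (3, 5).
Face 3 is opposite face 5.
face 5


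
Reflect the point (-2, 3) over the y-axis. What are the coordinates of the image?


Transformation: reflection
Original point: (-2, 3)
Rule for reflection over the y-axis: (x, y) -> (-x, y)
Apply: (-2, 3) -> (2, 3)
(2, 3)


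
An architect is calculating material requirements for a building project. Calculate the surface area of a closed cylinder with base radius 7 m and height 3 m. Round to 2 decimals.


Shape: closed cylinder
Radius r = 7 m, Height h = 3 m
Formula: SA = 2*pi*r^2 + 2*pi*r*h = 2*pi*r*(r + h)
r + h = 10
2 * r * (r + h) = 2 * 7 * 10 = 140
SA = 140 * pi
SA = 439.82
439.82 m^2


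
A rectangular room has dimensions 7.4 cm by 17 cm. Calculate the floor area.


Shape: rectangle
Length l = 7.4 cm, Width w = 17 cm
Formula: A = l * w
A = 7.4 * 17
A = 125.8
125.8 cm^2


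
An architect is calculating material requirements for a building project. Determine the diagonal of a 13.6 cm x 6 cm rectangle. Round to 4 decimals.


Shape: rectangle (diagonal via Pythagoras)
Sides: 13.6 cm and 6 cm
Formula: d = sqrt(l^2 + w^2)
l^2 = 184.96, w^2 = 36
l^2 + w^2 = 220.96
d = sqrt(220.96)
d = 14.8647
14.8647 cm


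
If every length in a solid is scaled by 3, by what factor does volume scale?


Linear scale factor k = 3
Rule: under a linear scaling by k, volumes scale by k^3.
k^3 = 3 * 3 * 3
k^3 = 9 * 3
k^3 = 27
Volume scales by a factor of 27.
27 (dimensionless)


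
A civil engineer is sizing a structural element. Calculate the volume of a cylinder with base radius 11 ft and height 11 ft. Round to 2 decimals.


Shape: cylinder
Radius r = 11 ft, Height h = 11 ft
Formula: V = pi * r^2 * h
r^2 = 121
V = pi * 121 * 11
V = 1331 * pi
V = 4181.46
4181.46 ft^3


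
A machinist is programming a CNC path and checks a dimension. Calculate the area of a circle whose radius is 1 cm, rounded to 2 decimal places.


Shape: circle
Radius r = 1 cm
Formula: A = pi * r^2
r^2 = 1^2 = 1
A = pi * 1
A = 3.14
3.14 cm^2


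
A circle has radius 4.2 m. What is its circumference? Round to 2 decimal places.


Shape: circle
Radius r = 4.2 m
Formula: C = 2 * pi * r
C = 2 * pi * 4.2
C = 8.4 * pi
C = 26.39
26.39 m


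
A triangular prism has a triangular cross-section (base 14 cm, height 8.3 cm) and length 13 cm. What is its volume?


Shape: triangular prism
Triangle base = 14 cm, triangle height = 8.3 cm, prism length L = 13 cm
Formula: V = (1/2 * b * h_tri) * L
Cross-section area = 0.5 * 14 * 8.3 = 58.1
V = 58.1 * 13
V = 755.3
755.3 cm^3


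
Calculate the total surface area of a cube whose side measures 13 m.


Shape: cube
Side s = 13 m
A cube has 6 square faces.
Formula: SA = 6 * s^2
s^2 = 169
SA = 6 * 169
SA = 1014
1014 m^2


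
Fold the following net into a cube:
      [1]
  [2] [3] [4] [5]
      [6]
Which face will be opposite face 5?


Net: cross layout. Take square 3 as the base (bottom).
Fold the four squares in the horizontal row up around 3: 2 -> left, 4 -> right, 5 wraps to the top.
Fold 1 and 6 up from 3: 1 -> back, 6 -> front.
Opposite pairs are therefore: (1, 6), (2, 4), (3, 5).
Face 5 is opposite face 3.
face 3


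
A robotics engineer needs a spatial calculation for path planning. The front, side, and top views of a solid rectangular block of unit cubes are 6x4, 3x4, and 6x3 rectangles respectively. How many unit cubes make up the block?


Orthographic views of a solid rectangular block:
Front view 6 x 4 -> length = 6, height = 4
Side view 3 x 4 -> width = 3, height = 4 (consistent)
Top view 6 x 3 -> confirms length = 6, width = 3
The block is 6 x 3 x 4.
Total unit cubes = 6 * 3 * 4 = 72
72 unit cubes


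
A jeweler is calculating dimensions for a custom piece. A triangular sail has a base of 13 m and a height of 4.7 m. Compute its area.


Shape: triangle
Base b = 13 m, Height h = 4.7 m
Formula: A = (1/2) * b * h
A = 0.5 * 13 * 4.7
A = 0.5 * 61.1
A = 30.55
30.55 m^2


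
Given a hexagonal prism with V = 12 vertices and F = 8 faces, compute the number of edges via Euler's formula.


Polyhedron: hexagonal prism
Euler's formula for convex polyhedra: V - E + F = 2
Given: V = 12 vertices and F = 8 faces
Solve for E:
E = V + F - 2 = 12 + 8 - 2 = 18
18 edges


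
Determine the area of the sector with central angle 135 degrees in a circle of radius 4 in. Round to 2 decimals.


Shape: circular sector
Radius r = 4 in, Angle = 135 degrees
Formula: A = (angle/360) * pi * r^2
r^2 = 16
Fraction of circle = 135/360
A = (135/360) * pi * 16
A = 6 * pi
A = 18.85
18.85 in^2


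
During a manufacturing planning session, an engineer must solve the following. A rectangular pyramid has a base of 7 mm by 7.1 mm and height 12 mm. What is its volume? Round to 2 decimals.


Shape: rectangular pyramid
Base: 7 mm x 7.1 mm, Height h = 12 mm
Formula: V = (1/3) * base_area * h
base_area = 7 * 7.1 = 49.7
base_area * h = 49.7 * 12 = 596.4
V = 596.4 / 3
V = 198.8
198.8 mm^3


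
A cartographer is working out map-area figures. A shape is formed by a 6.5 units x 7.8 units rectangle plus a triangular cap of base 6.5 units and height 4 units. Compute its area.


Composite shape: rectangle + triangle
Rectangle area = 6.5 * 7.8 = 50.7
Triangle area = 0.5 * 6.5 * 4 = 13
Total = 50.7 + 13
Total = 63.7
63.7 units^2


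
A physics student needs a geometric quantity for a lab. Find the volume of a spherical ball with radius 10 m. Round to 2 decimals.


Shape: sphere
Radius r = 10 m
Formula: V = (4/3) * pi * r^3
r^3 = 1000
(4/3) * 1000 = 1333.333333
V = 1333.333333 * pi
V = 4188.79
4188.79 m^3


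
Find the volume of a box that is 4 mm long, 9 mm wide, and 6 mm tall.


Shape: rectangular prism
l = 4 mm, w = 9 mm, h = 6 mm
Formula: V = l * w * h
V = 4 * 9 * 6
V = 36 * 6
V = 216
216 mm^3


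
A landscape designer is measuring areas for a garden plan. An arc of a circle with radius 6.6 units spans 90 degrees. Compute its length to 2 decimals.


Shape: circular arc
Radius r = 6.6 units, Angle = 90 degrees
Formula: L = (angle/360) * 2 * pi * r
2 * pi * r = 13.2 * pi
L = (90/360) * 13.2 * pi
L = 3.3 * pi
L = 10.37
10.37 units


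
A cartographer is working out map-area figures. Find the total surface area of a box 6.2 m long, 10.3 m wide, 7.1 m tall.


Shape: rectangular prism
l = 6.2 m, w = 10.3 m, h = 7.1 m
Formula: SA = 2(lw + lh + wh)
lw = 63.86, lh = 44.02, wh = 73.13
lw + lh + wh = 181.01
SA = 2 * 181.01
SA = 362.02
362.02 m^2


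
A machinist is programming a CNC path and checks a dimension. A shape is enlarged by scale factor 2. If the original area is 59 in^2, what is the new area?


Linear scale factor k = 2
Original area = 59 in^2
Rule: under a linear scaling by k, areas scale by k^2.
k^2 = 2^2 = 4
New area = 59 * 4
New area = 236
236 in^2


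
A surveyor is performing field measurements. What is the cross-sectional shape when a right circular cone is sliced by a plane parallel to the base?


Solid: right circular cone
Cutting plane: parallel to the base
Visualize the intersection of the plane with the solid's surface.
The boundary of the cut region is a circle.
circle


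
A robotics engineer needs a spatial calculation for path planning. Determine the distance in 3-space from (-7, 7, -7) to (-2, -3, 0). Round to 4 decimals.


3D distance between two points
P1 = (-7, 7, -7), P2 = (-2, -3, 0)
Formula: d = sqrt((x2-x1)^2 + (y2-y1)^2 + (z2-z1)^2)
dx = -2 - -7 = 5
dy = -3 - 7 = -10
dz = 0 - -7 = 7
dx^2 + dy^2 + dz^2 = 25 + 100 + 49 = 174
d = sqrt(174)
d = 13.1909
13.1909 units


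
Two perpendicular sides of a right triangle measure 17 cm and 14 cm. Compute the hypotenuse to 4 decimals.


Shape: right triangle
Legs a = 17 cm, b = 14 cm
Formula: c = sqrt(a^2 + b^2)
a^2 = 289, b^2 = 196
a^2 + b^2 = 485
c = sqrt(485)
c = 22.0227
22.0227 cm


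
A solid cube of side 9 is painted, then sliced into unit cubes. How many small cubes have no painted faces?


Large cube: 9 x 9 x 9, cut into unit cubes.
n = 9, so n - 2 = 7
Unpainted cubes form the interior (n - 2)^3 block.
(n - 2)^3 = 7^3 = 343
343 unit cubes


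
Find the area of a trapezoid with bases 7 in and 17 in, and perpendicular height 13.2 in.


Shape: trapezoid
Parallel sides a = 7 in, b = 17 in; Height h = 13.2 in
Formula: A = (a + b) * h / 2
a + b = 7 + 17 = 24
A = 24 * 13.2 / 2
A = 316.8 / 2
A = 158.4
158.4 in^2


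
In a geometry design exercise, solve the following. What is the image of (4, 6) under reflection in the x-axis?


Transformation: reflection
Original point: (4, 6)
Rule for reflection over the x-axis: (x, y) -> (x, -y)
Apply: (4, 6) -> (4, -6)
(4, -6)


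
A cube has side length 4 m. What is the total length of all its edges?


Shape: cube
Side s = 4 m
A cube has 12 edges, all equal.
Formula: total edge length = 12 * s
Total = 12 * 4
Total = 48
48 m


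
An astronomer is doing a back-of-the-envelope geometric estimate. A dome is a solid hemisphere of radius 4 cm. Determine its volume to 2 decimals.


Shape: hemisphere (half of a sphere)
Radius r = 4 cm
Formula: V = (1/2) * (4/3) * pi * r^3 = (2/3) * pi * r^3
r^3 = 64
(2/3) * 64 = 42.666667
V = 42.666667 * pi
V = 134.04
134.04 cm^3


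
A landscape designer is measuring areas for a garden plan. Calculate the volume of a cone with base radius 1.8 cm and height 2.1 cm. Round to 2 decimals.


Shape: cone
Radius r = 1.8 cm, Height h = 2.1 cm
Formula: V = (1/3) * pi * r^2 * h
r^2 = 3.24
pi * r^2 * h = pi * 3.24 * 2.1 = 6.804 * pi
V = 6.804 * pi / 3
V = 7.13
7.13 cm^3


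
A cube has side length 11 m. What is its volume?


Shape: cube
Side s = 11 m
Formula: V = s^3
V = 11 * 11 * 11
V = 121 * 11
V = 1331
1331 m^3


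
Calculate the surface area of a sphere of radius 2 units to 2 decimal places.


Shape: sphere
Radius r = 2 units
Formula: SA = 4 * pi * r^2
r^2 = 4
SA = 4 * pi * 4
SA = 16 * pi
SA = 50.27
50.27 units^2


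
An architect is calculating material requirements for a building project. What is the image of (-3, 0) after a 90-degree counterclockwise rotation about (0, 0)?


Transformation: rotation about the origin
Original point: (-3, 0)
Rule for 90 deg counterclockwise: (x, y) -> (-y, x)
Apply: (-3, 0) -> (0, -3)
(0, -3)


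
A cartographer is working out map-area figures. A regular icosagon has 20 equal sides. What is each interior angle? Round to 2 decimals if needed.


Shape: regular icosagon (20 sides)
Formula: interior angle = (n - 2) * 180 / n
(n - 2) = 18
(n - 2) * 180 = 3240
angle = 3240 / 20
angle = 162
162 degrees


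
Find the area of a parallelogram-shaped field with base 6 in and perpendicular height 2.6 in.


Shape: parallelogram
Base b = 6 in, Height h = 2.6 in
Formula: A = b * h
A = 6 * 2.6
A = 15.6
15.6 in^2


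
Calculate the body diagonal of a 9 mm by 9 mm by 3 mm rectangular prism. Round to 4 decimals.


Shape: rectangular box (space diagonal)
l = 9 mm, w = 9 mm, h = 3 mm
Visualize: the diagonal of the base, then a right triangle with that diagonal and the height.
Formula: d = sqrt(l^2 + w^2 + h^2)
l^2 + w^2 + h^2 = 81 + 81 + 9 = 171
d = sqrt(171)
d = 13.0767
13.0767 mm


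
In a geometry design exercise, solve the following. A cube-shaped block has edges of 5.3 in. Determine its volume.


Shape: cube
Side s = 5.3 in
Formula: V = s^3
V = 5.3 * 5.3 * 5.3
V = 28.09 * 5.3
V = 148.877
148.877 in^3


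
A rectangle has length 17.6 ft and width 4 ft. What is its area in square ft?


Shape: rectangle
Length l = 17.6 ft, Width w = 4 ft
Formula: A = l * w
A = 17.6 * 4
A = 70.4
70.4 ft^2


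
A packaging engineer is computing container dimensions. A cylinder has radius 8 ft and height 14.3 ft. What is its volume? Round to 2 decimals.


Shape: cylinder
Radius r = 8 ft, Height h = 14.3 ft
Formula: V = pi * r^2 * h
r^2 = 64
V = pi * 64 * 14.3
V = 915.2 * pi
V = 2875.19
2875.19 ft^3


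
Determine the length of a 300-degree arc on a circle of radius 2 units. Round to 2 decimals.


Shape: circular arc
Radius r = 2 units, Angle = 300 degrees
Formula: L = (angle/360) * 2 * pi * r
2 * pi * r = 4 * pi
L = (300/360) * 4 * pi
L = 3.333333 * pi
L = 10.47
10.47 units


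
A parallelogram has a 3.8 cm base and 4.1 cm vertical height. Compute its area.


Shape: parallelogram
Base b = 3.8 cm, Height h = 4.1 cm
Formula: A = b * h
A = 3.8 * 4.1
A = 15.58
15.58 cm^2


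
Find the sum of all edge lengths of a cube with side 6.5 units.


Shape: cube
Side s = 6.5 units
A cube has 12 edges, all equal.
Formula: total edge length = 12 * s
Total = 12 * 6.5
Total = 78
78 units


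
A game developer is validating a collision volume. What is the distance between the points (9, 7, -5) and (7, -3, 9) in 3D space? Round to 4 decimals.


3D distance between two points
P1 = (9, 7, -5), P2 = (7, -3, 9)
Formula: d = sqrt((x2-x1)^2 + (y2-y1)^2 + (z2-z1)^2)
dx = 7 - 9 = -2
dy = -3 - 7 = -10
dz = 9 - -5 = 14
dx^2 + dy^2 + dz^2 = 4 + 100 + 196 = 300
d = sqrt(300)
d = 17.3205
17.3205 units


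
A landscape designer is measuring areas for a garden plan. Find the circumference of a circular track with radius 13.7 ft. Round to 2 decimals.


Shape: circle
Radius r = 13.7 ft
Formula: C = 2 * pi * r
C = 2 * pi * 13.7
C = 27.4 * pi
C = 86.08
86.08 ft


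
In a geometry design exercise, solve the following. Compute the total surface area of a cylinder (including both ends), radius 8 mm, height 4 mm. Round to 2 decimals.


Shape: closed cylinder
Radius r = 8 mm, Height h = 4 mm
Formula: SA = 2*pi*r^2 + 2*pi*r*h = 2*pi*r*(r + h)
r + h = 12
2 * r * (r + h) = 2 * 8 * 12 = 192
SA = 192 * pi
SA = 603.19
603.19 mm^2


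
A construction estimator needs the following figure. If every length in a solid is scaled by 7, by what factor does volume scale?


Linear scale factor k = 7
Rule: under a linear scaling by k, volumes scale by k^3.
k^3 = 7 * 7 * 7
k^3 = 49 * 7
k^3 = 343
Volume scales by a factor of 343.
343 (dimensionless)


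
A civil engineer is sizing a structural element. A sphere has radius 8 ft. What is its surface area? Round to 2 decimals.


Shape: sphere
Radius r = 8 ft
Formula: SA = 4 * pi * r^2
r^2 = 64
SA = 4 * pi * 64
SA = 256 * pi
SA = 804.25
804.25 ft^2


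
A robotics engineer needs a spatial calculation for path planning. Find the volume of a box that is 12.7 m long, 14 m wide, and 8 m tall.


Shape: rectangular prism
l = 12.7 m, w = 14 m, h = 8 m
Formula: V = l * w * h
V = 12.7 * 14 * 8
V = 177.8 * 8
V = 1422.4
1422.4 m^3


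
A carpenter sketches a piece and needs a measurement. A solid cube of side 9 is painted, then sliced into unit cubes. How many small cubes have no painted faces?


Large cube: 9 x 9 x 9, cut into unit cubes.
n = 9, so n - 2 = 7
Unpainted cubes form the interior (n - 2)^3 block.
(n - 2)^3 = 7^3 = 343
343 unit cubes


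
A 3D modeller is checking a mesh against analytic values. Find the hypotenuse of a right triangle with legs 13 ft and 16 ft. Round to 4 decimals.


Shape: right triangle
Legs a = 13 ft, b = 16 ft
Formula: c = sqrt(a^2 + b^2)
a^2 = 169, b^2 = 256
a^2 + b^2 = 425
c = sqrt(425)
c = 20.6155
20.6155 ft


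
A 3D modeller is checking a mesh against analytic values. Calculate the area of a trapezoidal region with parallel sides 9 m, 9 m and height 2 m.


Shape: trapezoid
Parallel sides a = 9 m, b = 9 m; Height h = 2 m
Formula: A = (a + b) * h / 2
a + b = 9 + 9 = 18
A = 18 * 2 / 2
A = 36 / 2
A = 18
18 m^2


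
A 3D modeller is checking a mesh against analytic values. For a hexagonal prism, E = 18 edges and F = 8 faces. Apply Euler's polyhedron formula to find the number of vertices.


Polyhedron: hexagonal prism
Euler's formula for convex polyhedra: V - E + F = 2
Given: E = 18 edges and F = 8 faces
Solve for V:
V = 2 + E - F = 2 + 18 - 8 = 12
12 vertices


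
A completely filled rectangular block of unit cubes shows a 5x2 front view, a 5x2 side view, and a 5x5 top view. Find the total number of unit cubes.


Orthographic views of a solid rectangular block:
Front view 5 x 2 -> length = 5, height = 2
Side view 5 x 2 -> width = 5, height = 2 (consistent)
Top view 5 x 5 -> confirms length = 5, width = 5
The block is 5 x 5 x 2.
Total unit cubes = 5 * 5 * 2 = 50
50 unit cubes


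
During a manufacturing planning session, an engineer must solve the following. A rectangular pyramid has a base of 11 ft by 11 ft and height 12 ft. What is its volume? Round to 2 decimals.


Shape: rectangular pyramid
Base: 11 ft x 11 ft, Height h = 12 ft
Formula: V = (1/3) * base_area * h
base_area = 11 * 11 = 121
base_area * h = 121 * 12 = 1452
V = 1452 / 3
V = 484
484 ft^3


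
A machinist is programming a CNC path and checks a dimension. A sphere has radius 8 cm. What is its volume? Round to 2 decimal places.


Shape: sphere
Radius r = 8 cm
Formula: V = (4/3) * pi * r^3
r^3 = 512
(4/3) * 512 = 682.666667
V = 682.666667 * pi
V = 2144.66
2144.66 cm^3


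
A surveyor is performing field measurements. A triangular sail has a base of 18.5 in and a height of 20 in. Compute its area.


Shape: triangle
Base b = 18.5 in, Height h = 20 in
Formula: A = (1/2) * b * h
A = 0.5 * 18.5 * 20
A = 0.5 * 370
A = 185
185 in^2


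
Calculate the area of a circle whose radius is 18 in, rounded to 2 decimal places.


Shape: circle
Radius r = 18 in
Formula: A = pi * r^2
r^2 = 18^2 = 324
A = pi * 324
A = 1017.88
1017.88 in^2


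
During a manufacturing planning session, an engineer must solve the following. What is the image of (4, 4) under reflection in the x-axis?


Transformation: reflection
Original point: (4, 4)
Rule for reflection over the x-axis: (x, y) -> (x, -y)
Apply: (4, 4) -> (4, -4)
(4, -4)


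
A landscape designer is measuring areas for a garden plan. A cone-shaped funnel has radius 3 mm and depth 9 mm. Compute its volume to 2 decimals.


Shape: cone
Radius r = 3 mm, Height h = 9 mm
Formula: V = (1/3) * pi * r^2 * h
r^2 = 9
pi * r^2 * h = pi * 9 * 9 = 81 * pi
V = 81 * pi / 3
V = 84.82
84.82 mm^3


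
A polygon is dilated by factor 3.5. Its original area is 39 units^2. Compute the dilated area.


Linear scale factor k = 3.5
Original area = 39 units^2
Rule: under a linear scaling by k, areas scale by k^2.
k^2 = 3.5^2 = 12.25
New area = 39 * 12.25
New area = 477.75
477.75 units^2
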